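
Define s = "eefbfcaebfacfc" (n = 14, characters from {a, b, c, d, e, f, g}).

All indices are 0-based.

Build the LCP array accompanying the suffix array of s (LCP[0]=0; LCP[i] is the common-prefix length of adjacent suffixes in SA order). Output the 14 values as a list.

[0, 1, 0, 2, 0, 1, 1, 0, 1, 1, 0, 1, 1, 2]

sorted suffixes:
  #0 SA[0]=10  'acfc'
  #1 SA[1]=6  'aebfacfc'
  #2 SA[2]=8  'bfacfc'
  #3 SA[3]=3  'bfcaebfacfc'
  #4 SA[4]=13  'c'
  #5 SA[5]=5  'caebfacfc'
  #6 SA[6]=11  'cfc'
  #7 SA[7]=7  'ebfacfc'
  #8 SA[8]=0  'eefbfcaebfacfc'
  #9 SA[9]=1  'efbfcaebfacfc'
  #10 SA[10]=9  'facfc'
  #11 SA[11]=2  'fbfcaebfacfc'
  #12 SA[12]=12  'fc'
  #13 SA[13]=4  'fcaebfacfc'

SA = [10, 6, 8, 3, 13, 5, 11, 7, 0, 1, 9, 2, 12, 4]
i: (SA[i-1],SA[i]) lcp shared
  1: (10,6) 1 'a'
  2: (6,8) 0 ''
  3: (8,3) 2 'bf'
  4: (3,13) 0 ''
  5: (13,5) 1 'c'
  6: (5,11) 1 'c'
  7: (11,7) 0 ''
  8: (7,0) 1 'e'
  9: (0,1) 1 'e'
  10: (1,9) 0 ''
  11: (9,2) 1 'f'
  12: (2,12) 1 'f'
  13: (12,4) 2 'fc'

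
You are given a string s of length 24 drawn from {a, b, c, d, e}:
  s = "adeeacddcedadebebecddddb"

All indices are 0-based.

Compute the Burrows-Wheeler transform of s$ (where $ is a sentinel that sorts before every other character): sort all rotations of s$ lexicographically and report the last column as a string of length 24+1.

rank  rotation                   last
    0  $adeeacddcedadebebecddddb  b
    1  acddcedadebebecddddb$adee  e
    2  adebebecddddb$adeeacddced  d
    3  adeeacddcedadebebecddddb$  $
    4  b$adeeacddcedadebebecdddd  d
    5  bebecddddb$adeeacddcedade  e
    6  becddddb$adeeacddcedadebe  e
    7  cddcedadebebecddddb$adeea  a
    8  cddddb$adeeacddcedadebebe  e
    9  cedadebebecddddb$adeeacdd  d
   10  dadebebecddddb$adeeacddce  e
   11  db$adeeacddcedadebebecddd  d
   12  dcedadebebecddddb$adeeacd  d
   13  ddb$adeeacddcedadebebecdd  d
   14  ddcedadebebecddddb$adeeac  c
   15  dddb$adeeacddcedadebebecd  d
   16  ddddb$adeeacddcedadebebec  c
   17  debebecddddb$adeeacddceda  a
   18  deeacddcedadebebecddddb$a  a
   19  eacddcedadebebecddddb$ade  e
   20  ebebecddddb$adeeacddcedad  d
   21  ebecddddb$adeeacddcedadeb  b
   22  ecddddb$adeeacddcedadebeb  b
   23  edadebebecddddb$adeeacddc  c
   24  eeacddcedadebebecddddb$ad  d

bed$deeaededddcdcaaedbbcd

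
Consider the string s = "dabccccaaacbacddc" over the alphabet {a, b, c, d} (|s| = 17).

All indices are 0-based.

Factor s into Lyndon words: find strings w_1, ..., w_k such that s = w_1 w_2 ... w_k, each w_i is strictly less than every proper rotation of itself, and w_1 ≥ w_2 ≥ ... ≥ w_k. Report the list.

emit factor 1: 'd' (i=0, period=1)
emit factor 2: 'abcccc' (i=1, period=6)
emit factor 3: 'aaacbacddc' (i=7, period=10)

["d", "abcccc", "aaacbacddc"]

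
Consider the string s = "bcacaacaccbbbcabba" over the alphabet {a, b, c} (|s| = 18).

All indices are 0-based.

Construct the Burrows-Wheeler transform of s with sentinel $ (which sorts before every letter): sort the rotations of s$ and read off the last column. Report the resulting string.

abcccacbacbb$abbaca

rank  rotation             last
    0  $bcacaacaccbbbcabba  a
    1  a$bcacaacaccbbbcabb  b
    2  aacaccbbbcabba$bcac  c
    3  abba$bcacaacaccbbbc  c
    4  acaacaccbbbcabba$bc  c
    5  acaccbbbcabba$bcaca  a
    6  accbbbcabba$bcacaac  c
    7  ba$bcacaacaccbbbcab  b
    8  bba$bcacaacaccbbbca  a
    9  bbbcabba$bcacaacacc  c
   10  bbcabba$bcacaacaccb  b
   11  bcabba$bcacaacaccbb  b
   12  bcacaacaccbbbcabba$  $
   13  caacaccbbbcabba$bca  a
   14  cabba$bcacaacaccbbb  b
   15  cacaacaccbbbcabba$b  b
   16  caccbbbcabba$bcacaa  a
   17  cbbbcabba$bcacaacac  c
   18  ccbbbcabba$bcacaaca  a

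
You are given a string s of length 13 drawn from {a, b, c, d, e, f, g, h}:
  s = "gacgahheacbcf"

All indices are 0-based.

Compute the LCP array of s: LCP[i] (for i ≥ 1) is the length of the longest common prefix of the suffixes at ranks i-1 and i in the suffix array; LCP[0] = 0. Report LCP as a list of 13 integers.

sorted suffixes:
  #0 SA[0]=8  'acbcf'
  #1 SA[1]=1  'acgahheacbcf'
  #2 SA[2]=4  'ahheacbcf'
  #3 SA[3]=10  'bcf'
  #4 SA[4]=9  'cbcf'
  #5 SA[5]=11  'cf'
  #6 SA[6]=2  'cgahheacbcf'
  #7 SA[7]=7  'eacbcf'
  #8 SA[8]=12  'f'
  #9 SA[9]=0  'gacgahheacbcf'
  #10 SA[10]=3  'gahheacbcf'
  #11 SA[11]=6  'heacbcf'
  #12 SA[12]=5  'hheacbcf'

SA = [8, 1, 4, 10, 9, 11, 2, 7, 12, 0, 3, 6, 5]
i: (SA[i-1],SA[i]) lcp shared
  1: (8,1) 2 'ac'
  2: (1,4) 1 'a'
  3: (4,10) 0 ''
  4: (10,9) 0 ''
  5: (9,11) 1 'c'
  6: (11,2) 1 'c'
  7: (2,7) 0 ''
  8: (7,12) 0 ''
  9: (12,0) 0 ''
  10: (0,3) 2 'ga'
  11: (3,6) 0 ''
  12: (6,5) 1 'h'

[0, 2, 1, 0, 0, 1, 1, 0, 0, 0, 2, 0, 1]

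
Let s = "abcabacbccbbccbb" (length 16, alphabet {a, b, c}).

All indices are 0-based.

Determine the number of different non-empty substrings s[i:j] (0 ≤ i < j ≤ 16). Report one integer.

rank→(start, suffix):
  0 → (3, 'abacbccbbccbb')
  1 → (0, 'abcabacbccbbccbb')
  2 → (5, 'acbccbbccbb')
  3 → (15, 'b')
  4 → (4, 'bacbccbbccbb')
  5 → (14, 'bb')
  6 → (10, 'bbccbb')
  7 → (1, 'bcabacbccbbccbb')
  8 → (11, 'bccbb')
  9 → (7, 'bccbbccbb')
  10 → (2, 'cabacbccbbccbb')
  11 → (13, 'cbb')
  12 → (9, 'cbbccbb')
  13 → (6, 'cbccbbccbb')
  14 → (12, 'ccbb')
  15 → (8, 'ccbbccbb')

SA = [3, 0, 5, 15, 4, 14, 10, 1, 11, 7, 2, 13, 9, 6, 12, 8]
rank  pair      lcp
   1  s[3:],s[0:]  2  'ab'
   2  s[0:],s[5:]  1  'a'
   3  s[5:],s[15:]  0  ''
   4  s[15:],s[4:]  1  'b'
   5  s[4:],s[14:]  1  'b'
   6  s[14:],s[10:]  2  'bb'
   7  s[10:],s[1:]  1  'b'
   8  s[1:],s[11:]  2  'bc'
   9  s[11:],s[7:]  5  'bccbb'
  10  s[7:],s[2:]  0  ''
  11  s[2:],s[13:]  1  'c'
  12  s[13:],s[9:]  3  'cbb'
  13  s[9:],s[6:]  2  'cb'
  14  s[6:],s[12:]  1  'c'
  15  s[12:],s[8:]  4  'ccbb'

n(n+1)/2 = 16·17/2 = 136
Σ LCP = 0 + 2 + 1 + 0 + 1 + 1 + 2 + 1 + 2 + 5 + 0 + 1 + 3 + 2 + 1 + 4 = 26
distinct = 136 − 26 = 110

110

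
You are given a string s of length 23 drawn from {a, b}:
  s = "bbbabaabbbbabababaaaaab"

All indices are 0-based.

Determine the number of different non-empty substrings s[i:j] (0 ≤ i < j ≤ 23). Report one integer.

sorted suffixes:
  #0 SA[0]=17  'aaaaab'
  #1 SA[1]=18  'aaaab'
  #2 SA[2]=19  'aaab'
  #3 SA[3]=20  'aab'
  #4 SA[4]=5  'aabbbbabababaaaaab'
  #5 SA[5]=21  'ab'
  #6 SA[6]=15  'abaaaaab'
  #7 SA[7]=3  'abaabbbbabababaaaaab'
  #8 SA[8]=13  'ababaaaaab'
  #9 SA[9]=11  'abababaaaaab'
  #10 SA[10]=6  'abbbbabababaaaaab'
  #11 SA[11]=22  'b'
  #12 SA[12]=16  'baaaaab'
  #13 SA[13]=4  'baabbbbabababaaaaab'
  #14 SA[14]=14  'babaaaaab'
  #15 SA[15]=2  'babaabbbbabababaaaaab'
  #16 SA[16]=12  'bababaaaaab'
  #17 SA[17]=10  'babababaaaaab'
  #18 SA[18]=1  'bbabaabbbbabababaaaaab'
  #19 SA[19]=9  'bbabababaaaaab'
  #20 SA[20]=0  'bbbabaabbbbabababaaaaab'
  #21 SA[21]=8  'bbbabababaaaaab'
  #22 SA[22]=7  'bbbbabababaaaaab'

SA = [17, 18, 19, 20, 5, 21, 15, 3, 13, 11, 6, 22, 16, 4, 14, 2, 12, 10, 1, 9, 0, 8, 7]
[i] adj suffixes → lcp
  [1] 17/18 → 4 ('aaaa')
  [2] 18/19 → 3 ('aaa')
  [3] 19/20 → 2 ('aa')
  [4] 20/5 → 3 ('aab')
  [5] 5/21 → 1 ('a')
  [6] 21/15 → 2 ('ab')
  [7] 15/3 → 4 ('abaa')
  [8] 3/13 → 3 ('aba')
  [9] 13/11 → 5 ('ababa')
  [10] 11/6 → 2 ('ab')
  [11] 6/22 → 0 ('')
  [12] 22/16 → 1 ('b')
  [13] 16/4 → 3 ('baa')
  [14] 4/14 → 2 ('ba')
  [15] 14/2 → 5 ('babaa')
  [16] 2/12 → 4 ('baba')
  [17] 12/10 → 6 ('bababa')
  [18] 10/1 → 1 ('b')
  [19] 1/9 → 5 ('bbaba')
  [20] 9/0 → 2 ('bb')
  [21] 0/8 → 6 ('bbbaba')
  [22] 8/7 → 3 ('bbb')

n(n+1)/2 = 23·24/2 = 276
Σ LCP = 0 + 4 + 3 + 2 + 3 + 1 + 2 + 4 + 3 + 5 + 2 + 0 + 1 + 3 + 2 + 5 + 4 + 6 + 1 + 5 + 2 + 6 + 3 = 67
distinct = 276 − 67 = 209

209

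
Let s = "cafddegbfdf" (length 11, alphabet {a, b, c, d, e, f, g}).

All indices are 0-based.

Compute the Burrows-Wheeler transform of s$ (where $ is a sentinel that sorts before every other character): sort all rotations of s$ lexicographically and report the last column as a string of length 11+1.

rank  rotation      last
    0  $cafddegbfdf  f
    1  afddegbfdf$c  c
    2  bfdf$cafddeg  g
    3  cafddegbfdf$  $
    4  ddegbfdf$caf  f
    5  degbfdf$cafd  d
    6  df$cafddegbf  f
    7  egbfdf$cafdd  d
    8  f$cafddegbfd  d
    9  fddegbfdf$ca  a
   10  fdf$cafddegb  b
   11  gbfdf$cafdde  e

fcg$fdfddabe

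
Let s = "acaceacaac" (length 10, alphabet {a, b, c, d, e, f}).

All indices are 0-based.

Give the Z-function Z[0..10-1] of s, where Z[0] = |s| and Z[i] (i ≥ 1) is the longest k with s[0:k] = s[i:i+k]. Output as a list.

[10, 0, 2, 0, 0, 3, 0, 1, 2, 0]

Z[0]=10
i=1: fresh scan; Z[1]=0
i=2: fresh scan; Z[2]=2 grow→box=[2,4)
i=3: min(r-i=1, Z[1]=0)=0; Z[3]=0
i=4: fresh scan; Z[4]=0
i=5: fresh scan; Z[5]=3 grow→box=[5,8)
i=6: min(r-i=2, Z[1]=0)=0; Z[6]=0
i=7: min(r-i=1, Z[2]=2)=1; Z[7]=1
i=8: fresh scan; Z[8]=2 grow→box=[8,10)
i=9: min(r-i=1, Z[1]=0)=0; Z[9]=0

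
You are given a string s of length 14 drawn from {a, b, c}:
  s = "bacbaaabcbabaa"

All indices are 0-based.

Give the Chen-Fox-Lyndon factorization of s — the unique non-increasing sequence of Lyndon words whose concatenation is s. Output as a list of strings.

emit factor 1: 'b' (i=0, period=1)
emit factor 2: 'acb' (i=1, period=3)
emit factor 3: 'aaabcbab' (i=4, period=8)
emit factor 4: 'a' (i=12, period=1)
emit factor 5: 'a' (i=13, period=1)

["b", "acb", "aaabcbab", "a", "a"]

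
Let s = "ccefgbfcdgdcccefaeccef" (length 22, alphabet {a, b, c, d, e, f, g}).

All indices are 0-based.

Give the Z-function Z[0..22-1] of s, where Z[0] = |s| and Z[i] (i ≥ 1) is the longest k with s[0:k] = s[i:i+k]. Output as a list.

Z[0]=22
i=1: fresh scan; Z[1]=1 grow→box=[1,2)
i=2: fresh scan; Z[2]=0
i=3: fresh scan; Z[3]=0
i=4: fresh scan; Z[4]=0
i=5: fresh scan; Z[5]=0
i=6: fresh scan; Z[6]=0
i=7: fresh scan; Z[7]=1 grow→box=[7,8)
i=8: fresh scan; Z[8]=0
i=9: fresh scan; Z[9]=0
i=10: fresh scan; Z[10]=0
i=11: fresh scan; Z[11]=2 grow→box=[11,13)
i=12: min(r-i=1, Z[1]=1)=1; Z[12]=4 grow→box=[12,16)
i=13: min(r-i=3, Z[1]=1)=1; Z[13]=1
i=14: min(r-i=2, Z[2]=0)=0; Z[14]=0
i=15: min(r-i=1, Z[3]=0)=0; Z[15]=0
i=16: fresh scan; Z[16]=0
i=17: fresh scan; Z[17]=0
i=18: fresh scan; Z[18]=4 grow→box=[18,22)
i=19: min(r-i=3, Z[1]=1)=1; Z[19]=1
i=20: min(r-i=2, Z[2]=0)=0; Z[20]=0
i=21: min(r-i=1, Z[3]=0)=0; Z[21]=0

[22, 1, 0, 0, 0, 0, 0, 1, 0, 0, 0, 2, 4, 1, 0, 0, 0, 0, 4, 1, 0, 0]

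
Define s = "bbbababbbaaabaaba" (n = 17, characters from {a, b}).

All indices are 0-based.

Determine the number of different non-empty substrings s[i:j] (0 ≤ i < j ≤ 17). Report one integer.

117

rank | idx | suffix
   0 |  16 | a
   1 |   9 | aaabaaba
   2 |  13 | aaba
   3 |  10 | aabaaba
   4 |  14 | aba
   5 |  11 | abaaba
   6 |   3 | ababbbaaabaaba
   7 |   5 | abbbaaabaaba
   8 |  15 | ba
   9 |   8 | baaabaaba
  10 |  12 | baaba
  11 |   2 | bababbbaaabaaba
  12 |   4 | babbbaaabaaba
  13 |   7 | bbaaabaaba
  14 |   1 | bbababbbaaabaaba
  15 |   6 | bbbaaabaaba
  16 |   0 | bbbababbbaaabaaba

SA = [16, 9, 13, 10, 14, 11, 3, 5, 15, 8, 12, 2, 4, 7, 1, 6, 0]
rank  pair      lcp
   1  s[16:],s[9:]  1  'a'
   2  s[9:],s[13:]  2  'aa'
   3  s[13:],s[10:]  4  'aaba'
   4  s[10:],s[14:]  1  'a'
   5  s[14:],s[11:]  3  'aba'
   6  s[11:],s[3:]  3  'aba'
   7  s[3:],s[5:]  2  'ab'
   8  s[5:],s[15:]  0  ''
   9  s[15:],s[8:]  2  'ba'
  10  s[8:],s[12:]  3  'baa'
  11  s[12:],s[2:]  2  'ba'
  12  s[2:],s[4:]  3  'bab'
  13  s[4:],s[7:]  1  'b'
  14  s[7:],s[1:]  3  'bba'
  15  s[1:],s[6:]  2  'bb'
  16  s[6:],s[0:]  4  'bbba'

n(n+1)/2 = 17·18/2 = 153
Σ LCP = 0 + 1 + 2 + 4 + 1 + 3 + 3 + 2 + 0 + 2 + 3 + 2 + 3 + 1 + 3 + 2 + 4 = 36
distinct = 153 − 36 = 117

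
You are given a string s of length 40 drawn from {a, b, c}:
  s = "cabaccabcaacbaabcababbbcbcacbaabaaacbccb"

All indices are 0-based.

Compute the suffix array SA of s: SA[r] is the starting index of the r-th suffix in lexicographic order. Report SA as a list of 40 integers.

[32, 29, 13, 9, 33, 30, 17, 1, 19, 6, 14, 26, 10, 34, 3, 39, 31, 28, 12, 18, 2, 20, 21, 7, 15, 24, 22, 36, 8, 16, 0, 5, 25, 38, 27, 11, 23, 35, 4, 37]

rank→(start, suffix):
  0 → (32, 'aaacbccb')
  1 → (29, 'aabaaacbccb')
  2 → (13, 'aabcababbbcbcacbaabaaacbccb')
  3 → (9, 'aacbaabcababbbcbcacbaabaaacbccb')
  4 → (33, 'aacbccb')
  5 → (30, 'abaaacbccb')
  6 → (17, 'ababbbcbcacbaabaaacbccb')
  7 → (1, 'abaccabcaacbaabcababbbcbcacbaabaaacbccb')
  8 → (19, 'abbbcbcacbaabaaacbccb')
  9 → (6, 'abcaacbaabcababbbcbcacbaabaaacbccb')
  10 → (14, 'abcababbbcbcacbaabaaacbccb')
  11 → (26, 'acbaabaaacbccb')
  12 → (10, 'acbaabcababbbcbcacbaabaaacbccb')
  13 → (34, 'acbccb')
  14 → (3, 'accabcaacbaabcababbbcbcacbaabaaacbccb')
  15 → (39, 'b')
  16 → (31, 'baaacbccb')
  17 → (28, 'baabaaacbccb')
  18 → (12, 'baabcababbbcbcacbaabaaacbccb')
  19 → (18, 'babbbcbcacbaabaaacbccb')
  20 → (2, 'baccabcaacbaabcababbbcbcacbaabaaacbccb')
  21 → (20, 'bbbcbcacbaabaaacbccb')
  22 → (21, 'bbcbcacbaabaaacbccb')
  23 → (7, 'bcaacbaabcababbbcbcacbaabaaacbccb')
  24 → (15, 'bcababbbcbcacbaabaaacbccb')
  25 → (24, 'bcacbaabaaacbccb')
  26 → (22, 'bcbcacbaabaaacbccb')
  27 → (36, 'bccb')
  28 → (8, 'caacbaabcababbbcbcacbaabaaacbccb')
  29 → (16, 'cababbbcbcacbaabaaacbccb')
  30 → (0, 'cabaccabcaacbaabcababbbcbcacbaabaaacbccb')
  31 → (5, 'cabcaacbaabcababbbcbcacbaabaaacbccb')
  32 → (25, 'cacbaabaaacbccb')
  33 → (38, 'cb')
  34 → (27, 'cbaabaaacbccb')
  35 → (11, 'cbaabcababbbcbcacbaabaaacbccb')
  36 → (23, 'cbcacbaabaaacbccb')
  37 → (35, 'cbccb')
  38 → (4, 'ccabcaacbaabcababbbcbcacbaabaaacbccb')
  39 → (37, 'ccb')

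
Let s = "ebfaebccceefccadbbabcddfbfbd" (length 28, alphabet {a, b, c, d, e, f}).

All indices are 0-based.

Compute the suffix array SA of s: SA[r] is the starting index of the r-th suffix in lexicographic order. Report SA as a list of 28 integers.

sorted suffixes:
  #0 SA[0]=18  'abcddfbfbd'
  #1 SA[1]=14  'adbbabcddfbfbd'
  #2 SA[2]=3  'aebccceefccadbbabcddfbfbd'
  #3 SA[3]=17  'babcddfbfbd'
  #4 SA[4]=16  'bbabcddfbfbd'
  #5 SA[5]=5  'bccceefccadbbabcddfbfbd'
  #6 SA[6]=19  'bcddfbfbd'
  #7 SA[7]=26  'bd'
  #8 SA[8]=1  'bfaebccceefccadbbabcddfbfbd'
  #9 SA[9]=24  'bfbd'
  #10 SA[10]=13  'cadbbabcddfbfbd'
  #11 SA[11]=12  'ccadbbabcddfbfbd'
  #12 SA[12]=6  'ccceefccadbbabcddfbfbd'
  #13 SA[13]=7  'cceefccadbbabcddfbfbd'
  #14 SA[14]=20  'cddfbfbd'
  #15 SA[15]=8  'ceefccadbbabcddfbfbd'
  #16 SA[16]=27  'd'
  #17 SA[17]=15  'dbbabcddfbfbd'
  #18 SA[18]=21  'ddfbfbd'
  #19 SA[19]=22  'dfbfbd'
  #20 SA[20]=4  'ebccceefccadbbabcddfbfbd'
  #21 SA[21]=0  'ebfaebccceefccadbbabcddfbfbd'
  #22 SA[22]=9  'eefccadbbabcddfbfbd'
  #23 SA[23]=10  'efccadbbabcddfbfbd'
  #24 SA[24]=2  'faebccceefccadbbabcddfbfbd'
  #25 SA[25]=25  'fbd'
  #26 SA[26]=23  'fbfbd'
  #27 SA[27]=11  'fccadbbabcddfbfbd'

[18, 14, 3, 17, 16, 5, 19, 26, 1, 24, 13, 12, 6, 7, 20, 8, 27, 15, 21, 22, 4, 0, 9, 10, 2, 25, 23, 11]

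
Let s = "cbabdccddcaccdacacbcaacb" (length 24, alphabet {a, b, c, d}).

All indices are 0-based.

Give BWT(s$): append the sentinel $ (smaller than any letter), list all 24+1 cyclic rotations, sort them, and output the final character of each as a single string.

rank  rotation                   last
    0  $cbabdccddcaccdacacbcaacb  b
    1  aacb$cbabdccddcaccdacacbc  c
    2  abdccddcaccdacacbcaacb$cb  b
    3  acacbcaacb$cbabdccddcaccd  d
    4  acb$cbabdccddcaccdacacbca  a
    5  acbcaacb$cbabdccddcaccdac  c
    6  accdacacbcaacb$cbabdccddc  c
    7  b$cbabdccddcaccdacacbcaac  c
    8  babdccddcaccdacacbcaacb$c  c
    9  bcaacb$cbabdccddcaccdacac  c
   10  bdccddcaccdacacbcaacb$cba  a
   11  caacb$cbabdccddcaccdacacb  b
   12  cacbcaacb$cbabdccddcaccda  a
   13  caccdacacbcaacb$cbabdccdd  d
   14  cb$cbabdccddcaccdacacbcaa  a
   15  cbabdccddcaccdacacbcaacb$  $
   16  cbcaacb$cbabdccddcaccdaca  a
   17  ccdacacbcaacb$cbabdccddca  a
   18  ccddcaccdacacbcaacb$cbabd  d
   19  cdacacbcaacb$cbabdccddcac  c
   20  cddcaccdacacbcaacb$cbabdc  c
   21  dacacbcaacb$cbabdccddcacc  c
   22  dcaccdacacbcaacb$cbabdccd  d
   23  dccddcaccdacacbcaacb$cbab  b
   24  ddcaccdacacbcaacb$cbabdcc  c

bcbdacccccabada$aadcccdbc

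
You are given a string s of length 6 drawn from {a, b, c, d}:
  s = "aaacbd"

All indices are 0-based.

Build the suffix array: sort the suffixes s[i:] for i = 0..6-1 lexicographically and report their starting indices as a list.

[0, 1, 2, 4, 3, 5]

rank→(start, suffix):
  0 → (0, 'aaacbd')
  1 → (1, 'aacbd')
  2 → (2, 'acbd')
  3 → (4, 'bd')
  4 → (3, 'cbd')
  5 → (5, 'd')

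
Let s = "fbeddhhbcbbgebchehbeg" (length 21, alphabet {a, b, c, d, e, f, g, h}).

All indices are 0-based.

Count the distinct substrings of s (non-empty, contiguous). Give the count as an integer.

rank | idx | suffix
   0 |   9 | bbgebchehbeg
   1 |   7 | bcbbgebchehbeg
   2 |  13 | bchehbeg
   3 |   1 | beddhhbcbbgebchehbeg
   4 |  18 | beg
   5 |  10 | bgebchehbeg
   6 |   8 | cbbgebchehbeg
   7 |  14 | chehbeg
   8 |   3 | ddhhbcbbgebchehbeg
   9 |   4 | dhhbcbbgebchehbeg
  10 |  12 | ebchehbeg
  11 |   2 | eddhhbcbbgebchehbeg
  12 |  19 | eg
  13 |  16 | ehbeg
  14 |   0 | fbeddhhbcbbgebchehbeg
  15 |  20 | g
  16 |  11 | gebchehbeg
  17 |   6 | hbcbbgebchehbeg
  18 |  17 | hbeg
  19 |  15 | hehbeg
  20 |   5 | hhbcbbgebchehbeg

SA = [9, 7, 13, 1, 18, 10, 8, 14, 3, 4, 12, 2, 19, 16, 0, 20, 11, 6, 17, 15, 5]
rank  pair      lcp
   1  s[9:],s[7:]  1  'b'
   2  s[7:],s[13:]  2  'bc'
   3  s[13:],s[1:]  1  'b'
   4  s[1:],s[18:]  2  'be'
   5  s[18:],s[10:]  1  'b'
   6  s[10:],s[8:]  0  ''
   7  s[8:],s[14:]  1  'c'
   8  s[14:],s[3:]  0  ''
   9  s[3:],s[4:]  1  'd'
  10  s[4:],s[12:]  0  ''
  11  s[12:],s[2:]  1  'e'
  12  s[2:],s[19:]  1  'e'
  13  s[19:],s[16:]  1  'e'
  14  s[16:],s[0:]  0  ''
  15  s[0:],s[20:]  0  ''
  16  s[20:],s[11:]  1  'g'
  17  s[11:],s[6:]  0  ''
  18  s[6:],s[17:]  2  'hb'
  19  s[17:],s[15:]  1  'h'
  20  s[15:],s[5:]  1  'h'

n(n+1)/2 = 21·22/2 = 231
Σ LCP = 0 + 1 + 2 + 1 + 2 + 1 + 0 + 1 + 0 + 1 + 0 + 1 + 1 + 1 + 0 + 0 + 1 + 0 + 2 + 1 + 1 = 17
distinct = 231 − 17 = 214

214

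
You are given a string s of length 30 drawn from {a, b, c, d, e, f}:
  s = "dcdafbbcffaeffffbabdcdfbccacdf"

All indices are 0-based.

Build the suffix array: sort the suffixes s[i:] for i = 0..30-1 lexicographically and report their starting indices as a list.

[17, 26, 10, 3, 16, 5, 23, 6, 18, 25, 24, 1, 27, 20, 7, 2, 0, 19, 28, 21, 11, 29, 9, 15, 4, 22, 8, 14, 13, 12]

rank→(start, suffix):
  0 → (17, 'abdcdfbccacdf')
  1 → (26, 'acdf')
  2 → (10, 'aeffffbabdcdfbccacdf')
  3 → (3, 'afbbcffaeffffbabdcdfbccacdf')
  4 → (16, 'babdcdfbccacdf')
  5 → (5, 'bbcffaeffffbabdcdfbccacdf')
  6 → (23, 'bccacdf')
  7 → (6, 'bcffaeffffbabdcdfbccacdf')
  8 → (18, 'bdcdfbccacdf')
  9 → (25, 'cacdf')
  10 → (24, 'ccacdf')
  11 → (1, 'cdafbbcffaeffffbabdcdfbccacdf')
  12 → (27, 'cdf')
  13 → (20, 'cdfbccacdf')
  14 → (7, 'cffaeffffbabdcdfbccacdf')
  15 → (2, 'dafbbcffaeffffbabdcdfbccacdf')
  16 → (0, 'dcdafbbcffaeffffbabdcdfbccacdf')
  17 → (19, 'dcdfbccacdf')
  18 → (28, 'df')
  19 → (21, 'dfbccacdf')
  20 → (11, 'effffbabdcdfbccacdf')
  21 → (29, 'f')
  22 → (9, 'faeffffbabdcdfbccacdf')
  23 → (15, 'fbabdcdfbccacdf')
  24 → (4, 'fbbcffaeffffbabdcdfbccacdf')
  25 → (22, 'fbccacdf')
  26 → (8, 'ffaeffffbabdcdfbccacdf')
  27 → (14, 'ffbabdcdfbccacdf')
  28 → (13, 'fffbabdcdfbccacdf')
  29 → (12, 'ffffbabdcdfbccacdf')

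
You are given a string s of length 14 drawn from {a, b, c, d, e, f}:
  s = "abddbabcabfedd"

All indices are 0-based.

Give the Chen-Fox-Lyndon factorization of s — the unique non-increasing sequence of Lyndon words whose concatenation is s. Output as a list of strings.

emit factor 1: 'abddb' (i=0, period=5)
emit factor 2: 'abcabfedd' (i=5, period=9)

["abddb", "abcabfedd"]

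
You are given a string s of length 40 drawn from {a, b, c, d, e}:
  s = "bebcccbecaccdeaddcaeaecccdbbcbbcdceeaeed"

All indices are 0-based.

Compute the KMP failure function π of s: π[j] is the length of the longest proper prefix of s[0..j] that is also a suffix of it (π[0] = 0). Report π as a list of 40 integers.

π[0] = 0
j=1 s[j]='e': π[1]=0 (border '')
j=2 s[j]='b': π[2]=1 (border 'b')
j=3 s[j]='c': k: 1→0; π[3]=0 (border '')
j=4 s[j]='c': π[4]=0 (border '')
j=5 s[j]='c': π[5]=0 (border '')
j=6 s[j]='b': π[6]=1 (border 'b')
j=7 s[j]='e': π[7]=2 (border 'be')
j=8 s[j]='c': k: 2→0; π[8]=0 (border '')
j=9 s[j]='a': π[9]=0 (border '')
j=10 s[j]='c': π[10]=0 (border '')
j=11 s[j]='c': π[11]=0 (border '')
j=12 s[j]='d': π[12]=0 (border '')
j=13 s[j]='e': π[13]=0 (border '')
j=14 s[j]='a': π[14]=0 (border '')
j=15 s[j]='d': π[15]=0 (border '')
j=16 s[j]='d': π[16]=0 (border '')
j=17 s[j]='c': π[17]=0 (border '')
j=18 s[j]='a': π[18]=0 (border '')
j=19 s[j]='e': π[19]=0 (border '')
j=20 s[j]='a': π[20]=0 (border '')
j=21 s[j]='e': π[21]=0 (border '')
j=22 s[j]='c': π[22]=0 (border '')
j=23 s[j]='c': π[23]=0 (border '')
j=24 s[j]='c': π[24]=0 (border '')
j=25 s[j]='d': π[25]=0 (border '')
j=26 s[j]='b': π[26]=1 (border 'b')
j=27 s[j]='b': k: 1→0; π[27]=1 (border 'b')
j=28 s[j]='c': k: 1→0; π[28]=0 (border '')
j=29 s[j]='b': π[29]=1 (border 'b')
j=30 s[j]='b': k: 1→0; π[30]=1 (border 'b')
j=31 s[j]='c': k: 1→0; π[31]=0 (border '')
j=32 s[j]='d': π[32]=0 (border '')
j=33 s[j]='c': π[33]=0 (border '')
j=34 s[j]='e': π[34]=0 (border '')
j=35 s[j]='e': π[35]=0 (border '')
j=36 s[j]='a': π[36]=0 (border '')
j=37 s[j]='e': π[37]=0 (border '')
j=38 s[j]='e': π[38]=0 (border '')
j=39 s[j]='d': π[39]=0 (border '')

[0, 0, 1, 0, 0, 0, 1, 2, 0, 0, 0, 0, 0, 0, 0, 0, 0, 0, 0, 0, 0, 0, 0, 0, 0, 0, 1, 1, 0, 1, 1, 0, 0, 0, 0, 0, 0, 0, 0, 0]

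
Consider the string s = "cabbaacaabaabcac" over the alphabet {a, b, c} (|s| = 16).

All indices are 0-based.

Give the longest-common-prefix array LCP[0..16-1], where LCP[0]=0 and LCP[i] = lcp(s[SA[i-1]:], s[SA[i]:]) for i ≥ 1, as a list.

rank | idx | suffix
   0 |   7 | aabaabcac
   1 |  10 | aabcac
   2 |   4 | aacaabaabcac
   3 |   8 | abaabcac
   4 |   1 | abbaacaabaabcac
   5 |  11 | abcac
   6 |  14 | ac
   7 |   5 | acaabaabcac
   8 |   9 | baabcac
   9 |   3 | baacaabaabcac
  10 |   2 | bbaacaabaabcac
  11 |  12 | bcac
  12 |  15 | c
  13 |   6 | caabaabcac
  14 |   0 | cabbaacaabaabcac
  15 |  13 | cac

SA = [7, 10, 4, 8, 1, 11, 14, 5, 9, 3, 2, 12, 15, 6, 0, 13]
rank  pair      lcp
   1  s[7:],s[10:]  3  'aab'
   2  s[10:],s[4:]  2  'aa'
   3  s[4:],s[8:]  1  'a'
   4  s[8:],s[1:]  2  'ab'
   5  s[1:],s[11:]  2  'ab'
   6  s[11:],s[14:]  1  'a'
   7  s[14:],s[5:]  2  'ac'
   8  s[5:],s[9:]  0  ''
   9  s[9:],s[3:]  3  'baa'
  10  s[3:],s[2:]  1  'b'
  11  s[2:],s[12:]  1  'b'
  12  s[12:],s[15:]  0  ''
  13  s[15:],s[6:]  1  'c'
  14  s[6:],s[0:]  2  'ca'
  15  s[0:],s[13:]  2  'ca'

[0, 3, 2, 1, 2, 2, 1, 2, 0, 3, 1, 1, 0, 1, 2, 2]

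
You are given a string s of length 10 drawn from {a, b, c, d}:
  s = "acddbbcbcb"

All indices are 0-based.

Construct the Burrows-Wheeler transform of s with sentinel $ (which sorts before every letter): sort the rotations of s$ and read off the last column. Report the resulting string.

rank  rotation     last
    0  $acddbbcbcb  b
    1  acddbbcbcb$  $
    2  b$acddbbcbc  c
    3  bbcbcb$acdd  d
    4  bcb$acddbbc  c
    5  bcbcb$acddb  b
    6  cb$acddbbcb  b
    7  cbcb$acddbb  b
    8  cddbbcbcb$a  a
    9  dbbcbcb$acd  d
   10  ddbbcbcb$ac  c

b$cdcbbbadc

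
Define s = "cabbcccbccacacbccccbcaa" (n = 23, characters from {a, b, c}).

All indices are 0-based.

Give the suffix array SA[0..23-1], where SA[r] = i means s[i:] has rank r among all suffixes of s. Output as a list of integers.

rank | idx | suffix
   0 |  22 | a
   1 |  21 | aa
   2 |   1 | abbcccbccacacbccccbcaa
   3 |  10 | acacbccccbcaa
   4 |  12 | acbccccbcaa
   5 |   2 | bbcccbccacacbccccbcaa
   6 |  19 | bcaa
   7 |   7 | bccacacbccccbcaa
   8 |   3 | bcccbccacacbccccbcaa
   9 |  14 | bccccbcaa
  10 |  20 | caa
  11 |   0 | cabbcccbccacacbccccbcaa
  12 |   9 | cacacbccccbcaa
  13 |  11 | cacbccccbcaa
  14 |  18 | cbcaa
  15 |   6 | cbccacacbccccbcaa
  16 |  13 | cbccccbcaa
  17 |   8 | ccacacbccccbcaa
  18 |  17 | ccbcaa
  19 |   5 | ccbccacacbccccbcaa
  20 |  16 | cccbcaa
  21 |   4 | cccbccacacbccccbcaa
  22 |  15 | ccccbcaa

[22, 21, 1, 10, 12, 2, 19, 7, 3, 14, 20, 0, 9, 11, 18, 6, 13, 8, 17, 5, 16, 4, 15]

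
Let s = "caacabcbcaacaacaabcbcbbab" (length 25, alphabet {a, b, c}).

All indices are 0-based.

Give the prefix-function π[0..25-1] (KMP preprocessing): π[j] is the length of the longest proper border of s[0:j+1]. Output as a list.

[0, 0, 0, 1, 2, 0, 1, 0, 1, 2, 3, 4, 5, 3, 4, 5, 3, 0, 1, 0, 1, 0, 0, 0, 0]

π[0] = 0
j=1 s[j]='a': π[1]=0 (border '')
j=2 s[j]='a': π[2]=0 (border '')
j=3 s[j]='c': π[3]=1 (border 'c')
j=4 s[j]='a': π[4]=2 (border 'ca')
j=5 s[j]='b': k: 2→0; π[5]=0 (border '')
j=6 s[j]='c': π[6]=1 (border 'c')
j=7 s[j]='b': k: 1→0; π[7]=0 (border '')
j=8 s[j]='c': π[8]=1 (border 'c')
j=9 s[j]='a': π[9]=2 (border 'ca')
j=10 s[j]='a': π[10]=3 (border 'caa')
j=11 s[j]='c': π[11]=4 (border 'caac')
j=12 s[j]='a': π[12]=5 (border 'caaca')
j=13 s[j]='a': k: 5→2; π[13]=3 (border 'caa')
j=14 s[j]='c': π[14]=4 (border 'caac')
j=15 s[j]='a': π[15]=5 (border 'caaca')
j=16 s[j]='a': k: 5→2; π[16]=3 (border 'caa')
j=17 s[j]='b': k: 3→0; π[17]=0 (border '')
j=18 s[j]='c': π[18]=1 (border 'c')
j=19 s[j]='b': k: 1→0; π[19]=0 (border '')
j=20 s[j]='c': π[20]=1 (border 'c')
j=21 s[j]='b': k: 1→0; π[21]=0 (border '')
j=22 s[j]='b': π[22]=0 (border '')
j=23 s[j]='a': π[23]=0 (border '')
j=24 s[j]='b': π[24]=0 (border '')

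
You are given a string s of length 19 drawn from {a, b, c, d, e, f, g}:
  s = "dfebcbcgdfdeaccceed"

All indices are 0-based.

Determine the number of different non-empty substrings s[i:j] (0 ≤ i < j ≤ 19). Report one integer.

175

sorted suffixes:
  #0 SA[0]=12  'accceed'
  #1 SA[1]=3  'bcbcgdfdeaccceed'
  #2 SA[2]=5  'bcgdfdeaccceed'
  #3 SA[3]=4  'cbcgdfdeaccceed'
  #4 SA[4]=13  'ccceed'
  #5 SA[5]=14  'cceed'
  #6 SA[6]=15  'ceed'
  #7 SA[7]=6  'cgdfdeaccceed'
  #8 SA[8]=18  'd'
  #9 SA[9]=10  'deaccceed'
  #10 SA[10]=8  'dfdeaccceed'
  #11 SA[11]=0  'dfebcbcgdfdeaccceed'
  #12 SA[12]=11  'eaccceed'
  #13 SA[13]=2  'ebcbcgdfdeaccceed'
  #14 SA[14]=17  'ed'
  #15 SA[15]=16  'eed'
  #16 SA[16]=9  'fdeaccceed'
  #17 SA[17]=1  'febcbcgdfdeaccceed'
  #18 SA[18]=7  'gdfdeaccceed'

SA = [12, 3, 5, 4, 13, 14, 15, 6, 18, 10, 8, 0, 11, 2, 17, 16, 9, 1, 7]
rank  pair      lcp
   1  s[12:],s[3:]  0  ''
   2  s[3:],s[5:]  2  'bc'
   3  s[5:],s[4:]  0  ''
   4  s[4:],s[13:]  1  'c'
   5  s[13:],s[14:]  2  'cc'
   6  s[14:],s[15:]  1  'c'
   7  s[15:],s[6:]  1  'c'
   8  s[6:],s[18:]  0  ''
   9  s[18:],s[10:]  1  'd'
  10  s[10:],s[8:]  1  'd'
  11  s[8:],s[0:]  2  'df'
  12  s[0:],s[11:]  0  ''
  13  s[11:],s[2:]  1  'e'
  14  s[2:],s[17:]  1  'e'
  15  s[17:],s[16:]  1  'e'
  16  s[16:],s[9:]  0  ''
  17  s[9:],s[1:]  1  'f'
  18  s[1:],s[7:]  0  ''

n(n+1)/2 = 19·20/2 = 190
Σ LCP = 0 + 0 + 2 + 0 + 1 + 2 + 1 + 1 + 0 + 1 + 1 + 2 + 0 + 1 + 1 + 1 + 0 + 1 + 0 = 15
distinct = 190 − 15 = 175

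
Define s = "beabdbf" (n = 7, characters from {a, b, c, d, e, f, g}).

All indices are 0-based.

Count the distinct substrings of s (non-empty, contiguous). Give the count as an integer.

26

rank | idx | suffix
   0 |   2 | abdbf
   1 |   3 | bdbf
   2 |   0 | beabdbf
   3 |   5 | bf
   4 |   4 | dbf
   5 |   1 | eabdbf
   6 |   6 | f

SA = [2, 3, 0, 5, 4, 1, 6]
[i] adj suffixes → lcp
  [1] 2/3 → 0 ('')
  [2] 3/0 → 1 ('b')
  [3] 0/5 → 1 ('b')
  [4] 5/4 → 0 ('')
  [5] 4/1 → 0 ('')
  [6] 1/6 → 0 ('')

n(n+1)/2 = 7·8/2 = 28
Σ LCP = 0 + 0 + 1 + 1 + 0 + 0 + 0 = 2
distinct = 28 − 2 = 26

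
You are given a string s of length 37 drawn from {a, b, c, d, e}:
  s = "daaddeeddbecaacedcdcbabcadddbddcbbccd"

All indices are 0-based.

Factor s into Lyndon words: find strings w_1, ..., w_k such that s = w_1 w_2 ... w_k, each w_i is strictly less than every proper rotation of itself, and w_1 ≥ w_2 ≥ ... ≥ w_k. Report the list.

emit factor 1: 'd' (i=0, period=1)
emit factor 2: 'aaddeeddbec' (i=1, period=11)
emit factor 3: 'aacedcdcbabcadddbddcbbccd' (i=12, period=25)

["d", "aaddeeddbec", "aacedcdcbabcadddbddcbbccd"]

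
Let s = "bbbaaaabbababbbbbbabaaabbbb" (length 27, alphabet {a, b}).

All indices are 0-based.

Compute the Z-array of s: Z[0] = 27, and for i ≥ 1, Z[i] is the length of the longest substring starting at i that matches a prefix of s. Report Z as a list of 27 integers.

Z[0]=27
i=1: outside box; Z[1]=2 scan→box=[1,3)
i=2: min(r-i=1, Z[1]=2)=1; Z[2]=1
i=3: outside box; Z[3]=0
i=4: outside box; Z[4]=0
i=5: outside box; Z[5]=0
i=6: outside box; Z[6]=0
i=7: outside box; Z[7]=2 scan→box=[7,9)
i=8: min(r-i=1, Z[1]=2)=1; Z[8]=1
i=9: outside box; Z[9]=0
i=10: outside box; Z[10]=1 scan→box=[10,11)
i=11: outside box; Z[11]=0
i=12: outside box; Z[12]=3 scan→box=[12,15)
i=13: min(r-i=2, Z[1]=2)=2; Z[13]=3 scan→box=[13,16)
i=14: min(r-i=2, Z[1]=2)=2; Z[14]=3 scan→box=[14,17)
i=15: min(r-i=2, Z[1]=2)=2; Z[15]=4 scan→box=[15,19)
i=16: min(r-i=3, Z[1]=2)=2; Z[16]=2
i=17: min(r-i=2, Z[2]=1)=1; Z[17]=1
i=18: min(r-i=1, Z[3]=0)=0; Z[18]=0
i=19: outside box; Z[19]=1 scan→box=[19,20)
i=20: outside box; Z[20]=0
i=21: outside box; Z[21]=0
i=22: outside box; Z[22]=0
i=23: outside box; Z[23]=3 scan→box=[23,26)
i=24: min(r-i=2, Z[1]=2)=2; Z[24]=3 scan→box=[24,27)
i=25: min(r-i=2, Z[1]=2)=2; Z[25]=2
i=26: min(r-i=1, Z[2]=1)=1; Z[26]=1

[27, 2, 1, 0, 0, 0, 0, 2, 1, 0, 1, 0, 3, 3, 3, 4, 2, 1, 0, 1, 0, 0, 0, 3, 3, 2, 1]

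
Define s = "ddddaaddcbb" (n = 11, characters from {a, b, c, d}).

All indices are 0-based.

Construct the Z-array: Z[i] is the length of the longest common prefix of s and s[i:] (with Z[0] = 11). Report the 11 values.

[11, 3, 2, 1, 0, 0, 2, 1, 0, 0, 0]

Z[0]=11
i=1: i≥r, start 0; Z[1]=3 extend→box=[1,4)
i=2: min(r-i=2, Z[1]=3)=2; Z[2]=2
i=3: min(r-i=1, Z[2]=2)=1; Z[3]=1
i=4: i≥r, start 0; Z[4]=0
i=5: i≥r, start 0; Z[5]=0
i=6: i≥r, start 0; Z[6]=2 extend→box=[6,8)
i=7: min(r-i=1, Z[1]=3)=1; Z[7]=1
i=8: i≥r, start 0; Z[8]=0
i=9: i≥r, start 0; Z[9]=0
i=10: i≥r, start 0; Z[10]=0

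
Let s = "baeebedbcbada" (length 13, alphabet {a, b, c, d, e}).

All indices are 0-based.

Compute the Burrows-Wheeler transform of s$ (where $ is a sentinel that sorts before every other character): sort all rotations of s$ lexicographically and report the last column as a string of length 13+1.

adbbc$debaeeba

rank  rotation        last
    0  $baeebedbcbada  a
    1  a$baeebedbcbad  d
    2  ada$baeebedbcb  b
    3  aeebedbcbada$b  b
    4  bada$baeebedbc  c
    5  baeebedbcbada$  $
    6  bcbada$baeebed  d
    7  bedbcbada$baee  e
    8  cbada$baeebedb  b
    9  da$baeebedbcba  a
   10  dbcbada$baeebe  e
   11  ebedbcbada$bae  e
   12  edbcbada$baeeb  b
   13  eebedbcbada$ba  a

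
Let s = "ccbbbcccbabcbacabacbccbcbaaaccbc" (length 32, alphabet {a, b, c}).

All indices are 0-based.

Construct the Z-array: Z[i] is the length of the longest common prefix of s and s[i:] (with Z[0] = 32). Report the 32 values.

[32, 1, 0, 0, 0, 2, 3, 1, 0, 0, 0, 1, 0, 0, 1, 0, 0, 0, 1, 0, 3, 1, 0, 1, 0, 0, 0, 0, 3, 1, 0, 1]

Z[0]=32
i=1: i≥r, start 0; Z[1]=1 extend→box=[1,2)
i=2: i≥r, start 0; Z[2]=0
i=3: i≥r, start 0; Z[3]=0
i=4: i≥r, start 0; Z[4]=0
i=5: i≥r, start 0; Z[5]=2 extend→box=[5,7)
i=6: min(r-i=1, Z[1]=1)=1; Z[6]=3 extend→box=[6,9)
i=7: min(r-i=2, Z[1]=1)=1; Z[7]=1
i=8: min(r-i=1, Z[2]=0)=0; Z[8]=0
i=9: i≥r, start 0; Z[9]=0
i=10: i≥r, start 0; Z[10]=0
i=11: i≥r, start 0; Z[11]=1 extend→box=[11,12)
i=12: i≥r, start 0; Z[12]=0
i=13: i≥r, start 0; Z[13]=0
i=14: i≥r, start 0; Z[14]=1 extend→box=[14,15)
i=15: i≥r, start 0; Z[15]=0
i=16: i≥r, start 0; Z[16]=0
i=17: i≥r, start 0; Z[17]=0
i=18: i≥r, start 0; Z[18]=1 extend→box=[18,19)
i=19: i≥r, start 0; Z[19]=0
i=20: i≥r, start 0; Z[20]=3 extend→box=[20,23)
i=21: min(r-i=2, Z[1]=1)=1; Z[21]=1
i=22: min(r-i=1, Z[2]=0)=0; Z[22]=0
i=23: i≥r, start 0; Z[23]=1 extend→box=[23,24)
i=24: i≥r, start 0; Z[24]=0
i=25: i≥r, start 0; Z[25]=0
i=26: i≥r, start 0; Z[26]=0
i=27: i≥r, start 0; Z[27]=0
i=28: i≥r, start 0; Z[28]=3 extend→box=[28,31)
i=29: min(r-i=2, Z[1]=1)=1; Z[29]=1
i=30: min(r-i=1, Z[2]=0)=0; Z[30]=0
i=31: i≥r, start 0; Z[31]=1 extend→box=[31,32)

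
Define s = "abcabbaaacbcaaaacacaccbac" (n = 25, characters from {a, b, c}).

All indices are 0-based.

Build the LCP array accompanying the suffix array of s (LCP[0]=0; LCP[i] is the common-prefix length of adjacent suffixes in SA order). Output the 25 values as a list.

[0, 3, 4, 2, 3, 1, 2, 1, 2, 4, 2, 2, 0, 2, 1, 1, 3, 0, 1, 2, 2, 3, 1, 2, 1]

rank | idx | suffix
   0 |  12 | aaaacacaccbac
   1 |  13 | aaacacaccbac
   2 |   6 | aaacbcaaaacacaccbac
   3 |  14 | aacacaccbac
   4 |   7 | aacbcaaaacacaccbac
   5 |   3 | abbaaacbcaaaacacaccbac
   6 |   0 | abcabbaaacbcaaaacacaccbac
   7 |  23 | ac
   8 |  15 | acacaccbac
   9 |  17 | acaccbac
  10 |   8 | acbcaaaacacaccbac
  11 |  19 | accbac
  12 |   5 | baaacbcaaaacacaccbac
  13 |  22 | bac
  14 |   4 | bbaaacbcaaaacacaccbac
  15 |  10 | bcaaaacacaccbac
  16 |   1 | bcabbaaacbcaaaacacaccbac
  17 |  24 | c
  18 |  11 | caaaacacaccbac
  19 |   2 | cabbaaacbcaaaacacaccbac
  20 |  16 | cacaccbac
  21 |  18 | caccbac
  22 |  21 | cbac
  23 |   9 | cbcaaaacacaccbac
  24 |  20 | ccbac

SA = [12, 13, 6, 14, 7, 3, 0, 23, 15, 17, 8, 19, 5, 22, 4, 10, 1, 24, 11, 2, 16, 18, 21, 9, 20]
rank  pair      lcp
   1  s[12:],s[13:]  3  'aaa'
   2  s[13:],s[6:]  4  'aaac'
   3  s[6:],s[14:]  2  'aa'
   4  s[14:],s[7:]  3  'aac'
   5  s[7:],s[3:]  1  'a'
   6  s[3:],s[0:]  2  'ab'
   7  s[0:],s[23:]  1  'a'
   8  s[23:],s[15:]  2  'ac'
   9  s[15:],s[17:]  4  'acac'
  10  s[17:],s[8:]  2  'ac'
  11  s[8:],s[19:]  2  'ac'
  12  s[19:],s[5:]  0  ''
  13  s[5:],s[22:]  2  'ba'
  14  s[22:],s[4:]  1  'b'
  15  s[4:],s[10:]  1  'b'
  16  s[10:],s[1:]  3  'bca'
  17  s[1:],s[24:]  0  ''
  18  s[24:],s[11:]  1  'c'
  19  s[11:],s[2:]  2  'ca'
  20  s[2:],s[16:]  2  'ca'
  21  s[16:],s[18:]  3  'cac'
  22  s[18:],s[21:]  1  'c'
  23  s[21:],s[9:]  2  'cb'
  24  s[9:],s[20:]  1  'c'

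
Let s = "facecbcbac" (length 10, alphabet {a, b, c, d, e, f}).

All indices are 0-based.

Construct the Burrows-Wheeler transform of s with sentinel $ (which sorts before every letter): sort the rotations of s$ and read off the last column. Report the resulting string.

rank  rotation     last
    0  $facecbcbac  c
    1  ac$facecbcb  b
    2  acecbcbac$f  f
    3  bac$facecbc  c
    4  bcbac$facec  c
    5  c$facecbcba  a
    6  cbac$facecb  b
    7  cbcbac$face  e
    8  cecbcbac$fa  a
    9  ecbcbac$fac  c
   10  facecbcbac$  $

cbfccabeac$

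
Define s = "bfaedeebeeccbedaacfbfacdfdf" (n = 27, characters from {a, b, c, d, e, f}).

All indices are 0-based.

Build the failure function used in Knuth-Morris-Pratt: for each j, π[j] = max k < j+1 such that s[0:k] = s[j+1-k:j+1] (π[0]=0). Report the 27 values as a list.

[0, 0, 0, 0, 0, 0, 0, 1, 0, 0, 0, 0, 1, 0, 0, 0, 0, 0, 0, 1, 2, 3, 0, 0, 0, 0, 0]

π[0] = 0
j=1 s[j]='f': π[1]=0 (border '')
j=2 s[j]='a': π[2]=0 (border '')
j=3 s[j]='e': π[3]=0 (border '')
j=4 s[j]='d': π[4]=0 (border '')
j=5 s[j]='e': π[5]=0 (border '')
j=6 s[j]='e': π[6]=0 (border '')
j=7 s[j]='b': π[7]=1 (border 'b')
j=8 s[j]='e': k: 1→0; π[8]=0 (border '')
j=9 s[j]='e': π[9]=0 (border '')
j=10 s[j]='c': π[10]=0 (border '')
j=11 s[j]='c': π[11]=0 (border '')
j=12 s[j]='b': π[12]=1 (border 'b')
j=13 s[j]='e': k: 1→0; π[13]=0 (border '')
j=14 s[j]='d': π[14]=0 (border '')
j=15 s[j]='a': π[15]=0 (border '')
j=16 s[j]='a': π[16]=0 (border '')
j=17 s[j]='c': π[17]=0 (border '')
j=18 s[j]='f': π[18]=0 (border '')
j=19 s[j]='b': π[19]=1 (border 'b')
j=20 s[j]='f': π[20]=2 (border 'bf')
j=21 s[j]='a': π[21]=3 (border 'bfa')
j=22 s[j]='c': k: 3→0; π[22]=0 (border '')
j=23 s[j]='d': π[23]=0 (border '')
j=24 s[j]='f': π[24]=0 (border '')
j=25 s[j]='d': π[25]=0 (border '')
j=26 s[j]='f': π[26]=0 (border '')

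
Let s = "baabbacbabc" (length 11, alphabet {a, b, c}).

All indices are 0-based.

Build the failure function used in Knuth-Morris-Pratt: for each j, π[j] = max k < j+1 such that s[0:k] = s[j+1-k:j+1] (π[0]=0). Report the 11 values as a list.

[0, 0, 0, 1, 1, 2, 0, 1, 2, 1, 0]

π[0] = 0
j=1 s[j]='a': π[1]=0 (border '')
j=2 s[j]='a': π[2]=0 (border '')
j=3 s[j]='b': π[3]=1 (border 'b')
j=4 s[j]='b': k: 1→0; π[4]=1 (border 'b')
j=5 s[j]='a': π[5]=2 (border 'ba')
j=6 s[j]='c': k: 2→0; π[6]=0 (border '')
j=7 s[j]='b': π[7]=1 (border 'b')
j=8 s[j]='a': π[8]=2 (border 'ba')
j=9 s[j]='b': k: 2→0; π[9]=1 (border 'b')
j=10 s[j]='c': k: 1→0; π[10]=0 (border '')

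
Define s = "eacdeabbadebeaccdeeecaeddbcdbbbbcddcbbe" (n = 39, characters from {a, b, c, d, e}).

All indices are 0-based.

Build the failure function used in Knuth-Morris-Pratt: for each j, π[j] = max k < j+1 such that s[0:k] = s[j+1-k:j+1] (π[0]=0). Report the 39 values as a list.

[0, 0, 0, 0, 1, 2, 0, 0, 0, 0, 1, 0, 1, 2, 3, 0, 0, 1, 1, 1, 0, 0, 1, 0, 0, 0, 0, 0, 0, 0, 0, 0, 0, 0, 0, 0, 0, 0, 1]

π[0] = 0
j=1 s[j]='a': π[1]=0 (border '')
j=2 s[j]='c': π[2]=0 (border '')
j=3 s[j]='d': π[3]=0 (border '')
j=4 s[j]='e': π[4]=1 (border 'e')
j=5 s[j]='a': π[5]=2 (border 'ea')
j=6 s[j]='b': k: 2→0; π[6]=0 (border '')
j=7 s[j]='b': π[7]=0 (border '')
j=8 s[j]='a': π[8]=0 (border '')
j=9 s[j]='d': π[9]=0 (border '')
j=10 s[j]='e': π[10]=1 (border 'e')
j=11 s[j]='b': k: 1→0; π[11]=0 (border '')
j=12 s[j]='e': π[12]=1 (border 'e')
j=13 s[j]='a': π[13]=2 (border 'ea')
j=14 s[j]='c': π[14]=3 (border 'eac')
j=15 s[j]='c': k: 3→0; π[15]=0 (border '')
j=16 s[j]='d': π[16]=0 (border '')
j=17 s[j]='e': π[17]=1 (border 'e')
j=18 s[j]='e': k: 1→0; π[18]=1 (border 'e')
j=19 s[j]='e': k: 1→0; π[19]=1 (border 'e')
j=20 s[j]='c': k: 1→0; π[20]=0 (border '')
j=21 s[j]='a': π[21]=0 (border '')
j=22 s[j]='e': π[22]=1 (border 'e')
j=23 s[j]='d': k: 1→0; π[23]=0 (border '')
j=24 s[j]='d': π[24]=0 (border '')
j=25 s[j]='b': π[25]=0 (border '')
j=26 s[j]='c': π[26]=0 (border '')
j=27 s[j]='d': π[27]=0 (border '')
j=28 s[j]='b': π[28]=0 (border '')
j=29 s[j]='b': π[29]=0 (border '')
j=30 s[j]='b': π[30]=0 (border '')
j=31 s[j]='b': π[31]=0 (border '')
j=32 s[j]='c': π[32]=0 (border '')
j=33 s[j]='d': π[33]=0 (border '')
j=34 s[j]='d': π[34]=0 (border '')
j=35 s[j]='c': π[35]=0 (border '')
j=36 s[j]='b': π[36]=0 (border '')
j=37 s[j]='b': π[37]=0 (border '')
j=38 s[j]='e': π[38]=1 (border 'e')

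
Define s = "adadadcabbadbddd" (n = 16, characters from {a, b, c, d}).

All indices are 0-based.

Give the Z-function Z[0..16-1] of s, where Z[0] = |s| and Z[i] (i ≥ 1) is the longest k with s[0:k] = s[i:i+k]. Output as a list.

[16, 0, 4, 0, 2, 0, 0, 1, 0, 0, 2, 0, 0, 0, 0, 0]

Z[0]=16
i=1: outside box; Z[1]=0
i=2: outside box; Z[2]=4 extend→box=[2,6)
i=3: min(r-i=3, Z[1]=0)=0; Z[3]=0
i=4: min(r-i=2, Z[2]=4)=2; Z[4]=2
i=5: min(r-i=1, Z[3]=0)=0; Z[5]=0
i=6: outside box; Z[6]=0
i=7: outside box; Z[7]=1 extend→box=[7,8)
i=8: outside box; Z[8]=0
i=9: outside box; Z[9]=0
i=10: outside box; Z[10]=2 extend→box=[10,12)
i=11: min(r-i=1, Z[1]=0)=0; Z[11]=0
i=12: outside box; Z[12]=0
i=13: outside box; Z[13]=0
i=14: outside box; Z[14]=0
i=15: outside box; Z[15]=0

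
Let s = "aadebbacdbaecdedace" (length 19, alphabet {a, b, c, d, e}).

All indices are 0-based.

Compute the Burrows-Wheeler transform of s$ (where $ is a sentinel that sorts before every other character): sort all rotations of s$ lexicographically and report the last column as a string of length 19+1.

e$bdabbdeaeaecaccdad

rank  rotation              last
    0  $aadebbacdbaecdedace  e
    1  aadebbacdbaecdedace$  $
    2  acdbaecdedace$aadebb  b
    3  ace$aadebbacdbaecded  d
    4  adebbacdbaecdedace$a  a
    5  aecdedace$aadebbacdb  b
    6  bacdbaecdedace$aadeb  b
    7  baecdedace$aadebbacd  d
    8  bbacdbaecdedace$aade  e
    9  cdbaecdedace$aadebba  a
   10  cdedace$aadebbacdbae  e
   11  ce$aadebbacdbaecdeda  a
   12  dace$aadebbacdbaecde  e
   13  dbaecdedace$aadebbac  c
   14  debbacdbaecdedace$aa  a
   15  dedace$aadebbacdbaec  c
   16  e$aadebbacdbaecdedac  c
   17  ebbacdbaecdedace$aad  d
   18  ecdedace$aadebbacdba  a
   19  edace$aadebbacdbaecd  d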